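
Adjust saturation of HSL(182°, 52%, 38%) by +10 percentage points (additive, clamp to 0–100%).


Original S = 52%
Adjustment = +10 percentage points
New S = 52 + (10) = 62
Clamp to [0, 100] → 62
= HSL(182°, 62%, 38%)


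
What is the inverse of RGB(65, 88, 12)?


Invert: (255-R, 255-G, 255-B)
R: 255-65 = 190
G: 255-88 = 167
B: 255-12 = 243
= RGB(190, 167, 243)


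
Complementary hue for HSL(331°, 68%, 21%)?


Complement = opposite side of color wheel = hue + 180°
H' = (331 + 180) mod 360 = 151°
S and L unchanged.
= HSL(151°, 68%, 21%)


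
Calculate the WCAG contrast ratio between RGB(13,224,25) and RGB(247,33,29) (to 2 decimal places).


Linearize each sRGB channel c=v/255: c/12.92 if c ≤ 0.04045 else ((c+0.055)/1.055)^2.4
L = 0.2126×R_lin + 0.7152×G_lin + 0.0722×B_lin
Color 1 (13,224,25):
  R=13: 13/255≈0.0510 > 0.04045 → ((0.0510+0.055)/1.055)^2.4 ≈ 0.00402
  G=224: 224/255≈0.8784 > 0.04045 → ((0.8784+0.055)/1.055)^2.4 ≈ 0.74540
  B=25: 25/255≈0.0980 > 0.04045 → ((0.0980+0.055)/1.055)^2.4 ≈ 0.00972
  L1 = 0.2126×0.00402 + 0.7152×0.74540 + 0.0722×0.00972 ≈ 0.53467
Color 2 (247,33,29):
  R=247: 247/255≈0.9686 > 0.04045 → ((0.9686+0.055)/1.055)^2.4 ≈ 0.93011
  G=33: 33/255≈0.1294 > 0.04045 → ((0.1294+0.055)/1.055)^2.4 ≈ 0.01521
  B=29: 29/255≈0.1137 > 0.04045 → ((0.1137+0.055)/1.055)^2.4 ≈ 0.01229
  L2 = 0.2126×0.93011 + 0.7152×0.01521 + 0.0722×0.01229 ≈ 0.20951
Lighter = 0.53467, Darker = 0.20951
Ratio = (L_lighter + 0.05) / (L_darker + 0.05)
Ratio = (0.53467 + 0.05) / (0.20951 + 0.05) = 0.58467 / 0.25951 ≈ 2.2530
Ratio ≈ 2.25:1


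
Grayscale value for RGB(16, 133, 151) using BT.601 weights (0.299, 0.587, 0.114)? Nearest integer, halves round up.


Gray = 0.299×R + 0.587×G + 0.114×B
Gray = 0.299×16 + 0.587×133 + 0.114×151
Gray = 4.784 + 78.071 + 17.214
Gray = 100.069 → round half up → 100
Gray = 100


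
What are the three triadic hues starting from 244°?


Triadic: equally spaced at 120° intervals
H1 = 244°
H2 = (244 + 120) mod 360 = 4°
H3 = (244 + 240) mod 360 = 124°
Triadic = 244°, 4°, 124°


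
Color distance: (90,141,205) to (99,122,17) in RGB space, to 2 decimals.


d = √[(R₁-R₂)² + (G₁-G₂)² + (B₁-B₂)²]
d = √[(90-99)² + (141-122)² + (205-17)²]
d = √[81 + 361 + 35344]
d = √35786
d ≈ 189.17


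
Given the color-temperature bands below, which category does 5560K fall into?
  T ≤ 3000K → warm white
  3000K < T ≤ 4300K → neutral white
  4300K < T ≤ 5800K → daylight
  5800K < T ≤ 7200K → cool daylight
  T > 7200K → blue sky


Temperature: 5560K
4300K < 5560K ≤ 5800K → daylight
Classification: daylight


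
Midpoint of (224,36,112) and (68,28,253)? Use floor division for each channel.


Midpoint: each channel = ⌊(C₁+C₂)/2⌋
R: ⌊(224+68)/2⌋ = 146
G: ⌊(36+28)/2⌋ = 32
B: ⌊(112+253)/2⌋ = 182
= RGB(146, 32, 182)


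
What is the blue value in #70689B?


Color: #70689B
R = 70 = 112
G = 68 = 104
B = 9B = 155
Blue = 155


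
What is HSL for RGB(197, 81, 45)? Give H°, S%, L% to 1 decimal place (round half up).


Normalize: R'=197/255≈0.7725, G'=81/255≈0.3176, B'=45/255≈0.1765
Max=197/255, Min=45/255, Δ=Max-Min=152/255
L = (Max+Min)/2 = (197+45)/510 = 242/510 = 0.47450… → L = 47.5%
L ≤ 0.5 → S = Δ/(Max+Min) = 152/(197+45) = 152/242 = 0.62809… → S = 62.8%
(the 1/255 factors cancel in S and H, so raw channel differences can be used)
Max is R' → H = 60 × (((G-B)/Δ) mod 6) = 60 × (((81-45)/152) mod 6)
  36/152 = 0.2368…
  H = 60 × 0.2368… = 14.210…° → H = 14.2°
= HSL(14.2°, 62.8%, 47.5%)


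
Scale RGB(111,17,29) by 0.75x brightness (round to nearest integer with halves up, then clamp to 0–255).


Multiply each channel by 0.75, round half up, clamp to [0, 255]
R: 111×0.75 = 83.25 → round → 83
G: 17×0.75 = 12.75 → round → 13
B: 29×0.75 = 21.75 → round → 22
= RGB(83, 13, 22)


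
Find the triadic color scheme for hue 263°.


Triadic: equally spaced at 120° intervals
H1 = 263°
H2 = (263 + 120) mod 360 = 23°
H3 = (263 + 240) mod 360 = 143°
Triadic = 263°, 23°, 143°


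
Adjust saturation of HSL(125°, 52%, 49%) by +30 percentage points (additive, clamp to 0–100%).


Original S = 52%
Adjustment = +30 percentage points
New S = 52 + (30) = 82
Clamp to [0, 100] → 82
= HSL(125°, 82%, 49%)


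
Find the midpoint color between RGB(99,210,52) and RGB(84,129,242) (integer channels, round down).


Midpoint: each channel = ⌊(C₁+C₂)/2⌋
R: ⌊(99+84)/2⌋ = 91
G: ⌊(210+129)/2⌋ = 169
B: ⌊(52+242)/2⌋ = 147
= RGB(91, 169, 147)


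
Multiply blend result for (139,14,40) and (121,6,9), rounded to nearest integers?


Multiply: C = A×B/255, rounded to nearest integer
R: 139×121/255 = 16819/255 ≈ 65.957 → 66
G: 14×6/255 = 84/255 ≈ 0.329 → 0
B: 40×9/255 = 360/255 ≈ 1.412 → 1
= RGB(66, 0, 1)


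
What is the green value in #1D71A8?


Color: #1D71A8
R = 1D = 29
G = 71 = 113
B = A8 = 168
Green = 113


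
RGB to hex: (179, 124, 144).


R = 179 → B3 (hex)
G = 124 → 7C (hex)
B = 144 → 90 (hex)
Hex = #B37C90


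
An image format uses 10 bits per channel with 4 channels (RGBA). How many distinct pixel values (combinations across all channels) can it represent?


Total bits = 10 bits/channel × 4 channels = 40 bits
Distinct pixel values = 2^40
= 1,099,511,627,776 pixel values


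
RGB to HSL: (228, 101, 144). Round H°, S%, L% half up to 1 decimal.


Normalize: R'=228/255≈0.8941, G'=101/255≈0.3961, B'=144/255≈0.5647
Max=228/255, Min=101/255, Δ=Max-Min=127/255
L = (Max+Min)/2 = (228+101)/510 = 329/510 = 0.64509… → L = 64.5%
L > 0.5 → S = Δ/(2-Max-Min) = 127/(510-228-101) = 127/181 = 0.70165… → S = 70.2%
(the 1/255 factors cancel in S and H, so raw channel differences can be used)
Max is R' → H = 60 × (((G-B)/Δ) mod 6) = 60 × (((101-144)/127) mod 6)
  (-43)/127 = -0.3385…; negative, so add 6 → 5.6614…
  H = 60 × 5.6614… = 339.685…° → H = 339.7°
= HSL(339.7°, 70.2%, 64.5%)


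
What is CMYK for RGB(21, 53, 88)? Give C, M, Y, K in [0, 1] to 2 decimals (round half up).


R'=21/255≈0.0824, G'=53/255≈0.2078, B'=88/255≈0.3451
K = 1 - max(R',G',B') = 1 - 88/255 = 167/255 = 0.65490… → 0.65
(1-R'-K)/(1-K) simplifies to (max-R)/max with max = 88:
C = (88-21)/88 = 67/88 = 0.76136… → 0.76
M = (88-53)/88 = 35/88 = 0.39772… → 0.40
Y = (88-88)/88 = 0/88 = 0 → 0.00
= CMYK(0.76, 0.40, 0.00, 0.65)


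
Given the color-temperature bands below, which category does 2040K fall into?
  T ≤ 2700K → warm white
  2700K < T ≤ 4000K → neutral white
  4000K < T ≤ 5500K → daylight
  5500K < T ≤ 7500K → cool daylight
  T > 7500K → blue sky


Temperature: 2040K
2040K ≤ 2700K → warm white
Classification: warm white


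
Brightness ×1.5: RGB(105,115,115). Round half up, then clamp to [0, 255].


Multiply each channel by 1.5, round half up, clamp to [0, 255]
R: 105×1.5 = 157.5 → round → 158
G: 115×1.5 = 172.5 → round → 173
B: 115×1.5 = 172.5 → round → 173
= RGB(158, 173, 173)


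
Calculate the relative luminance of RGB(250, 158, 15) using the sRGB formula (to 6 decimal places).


Linearize each channel (sRGB transfer function): c = v/255; c_lin = c/12.92 if c ≤ 0.04045, else ((c+0.055)/1.055)^2.4
  R: 250/255 ≈ 0.980392 > 0.04045 → ((0.980392+0.055)/1.055)^2.4 ≈ 0.955973
  G: 158/255 ≈ 0.619608 > 0.04045 → ((0.619608+0.055)/1.055)^2.4 ≈ 0.341914
  B: 15/255 ≈ 0.058824 > 0.04045 → ((0.058824+0.055)/1.055)^2.4 ≈ 0.004777
R_lin = 0.955973, G_lin = 0.341914, B_lin = 0.004777
L = 0.2126×R + 0.7152×G + 0.0722×B
L = 0.2126×0.955973 + 0.7152×0.341914 + 0.0722×0.004777
L ≈ 0.448122


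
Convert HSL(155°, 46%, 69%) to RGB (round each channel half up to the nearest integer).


H=155°, S=0.46, L=0.69
C = (1-|2L-1|)×S = (1-|0.38|)×0.46 = 0.2852
H' = H/60 = 155/60 ≈ 2.5833; X = C×(1-|H' mod 2 - 1|) ≈ 0.1664
m = L - C/2 = 0.69 - 0.1426 = 0.5474
Sector ⌊H'⌋ = 2 → (R',G',B') = (0.0, 0.2852, ≈0.1664)
RGB = ((R'+m)×255, (G'+m)×255, (B'+m)×255) = (139.587, 212.313, 182.0105)
Round half up → RGB(140, 212, 182)


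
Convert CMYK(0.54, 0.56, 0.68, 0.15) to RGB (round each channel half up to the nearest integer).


R = 255 × (1-C) × (1-K) = 255 × 0.46 × 0.85 = 99.705 → 100
G = 255 × (1-M) × (1-K) = 255 × 0.44 × 0.85 = 95.37 → 95
B = 255 × (1-Y) × (1-K) = 255 × 0.32 × 0.85 = 69.36 → 69
= RGB(100, 95, 69)


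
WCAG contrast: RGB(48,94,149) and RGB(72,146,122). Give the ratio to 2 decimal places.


Linearize each sRGB channel c=v/255: c/12.92 if c ≤ 0.04045 else ((c+0.055)/1.055)^2.4
L = 0.2126×R_lin + 0.7152×G_lin + 0.0722×B_lin
Color 1 (48,94,149):
  R=48: 48/255≈0.1882 > 0.04045 → ((0.1882+0.055)/1.055)^2.4 ≈ 0.02956
  G=94: 94/255≈0.3686 > 0.04045 → ((0.3686+0.055)/1.055)^2.4 ≈ 0.11193
  B=149: 149/255≈0.5843 > 0.04045 → ((0.5843+0.055)/1.055)^2.4 ≈ 0.30054
  L1 = 0.2126×0.02956 + 0.7152×0.11193 + 0.0722×0.30054 ≈ 0.10804
Color 2 (72,146,122):
  R=72: 72/255≈0.2824 > 0.04045 → ((0.2824+0.055)/1.055)^2.4 ≈ 0.06480
  G=146: 146/255≈0.5725 > 0.04045 → ((0.5725+0.055)/1.055)^2.4 ≈ 0.28744
  B=122: 122/255≈0.4784 > 0.04045 → ((0.4784+0.055)/1.055)^2.4 ≈ 0.19462
  L2 = 0.2126×0.06480 + 0.7152×0.28744 + 0.0722×0.19462 ≈ 0.23341
Lighter = 0.23341, Darker = 0.10804
Ratio = (L_lighter + 0.05) / (L_darker + 0.05)
Ratio = (0.23341 + 0.05) / (0.10804 + 0.05) = 0.28341 / 0.15804 ≈ 1.7933
Ratio ≈ 1.79:1


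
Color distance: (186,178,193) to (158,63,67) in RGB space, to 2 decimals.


d = √[(R₁-R₂)² + (G₁-G₂)² + (B₁-B₂)²]
d = √[(186-158)² + (178-63)² + (193-67)²]
d = √[784 + 13225 + 15876]
d = √29885
d ≈ 172.87


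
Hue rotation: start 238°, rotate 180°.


New hue = (H + rotation) mod 360
New hue = (238 + 180) mod 360
= 418 mod 360
= 58°


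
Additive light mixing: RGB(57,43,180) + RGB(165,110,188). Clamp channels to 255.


Additive: each channel = min(255, C₁+C₂)
R: 57+165 = 222 → 222
G: 43+110 = 153 → 153
B: 180+188 = 368 → 255
= RGB(222, 153, 255)


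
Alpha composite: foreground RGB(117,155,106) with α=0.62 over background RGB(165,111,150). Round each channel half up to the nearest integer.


C = α×F + (1-α)×B, with 1-α = 0.38
R: 0.62×117 + 0.38×165 = 72.54 + 62.70 = 135.24 → 135
G: 0.62×155 + 0.38×111 = 96.10 + 42.18 = 138.28 → 138
B: 0.62×106 + 0.38×150 = 65.72 + 57.00 = 122.72 → 123
= RGB(135, 138, 123)


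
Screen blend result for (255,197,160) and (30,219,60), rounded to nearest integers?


Screen: C = 255 - (255-A)×(255-B)/255, rounded to nearest integer
R: 255 - (255-255)×(255-30)/255 = 255 - 0/255 ≈ 255 - 0.000 = 255.000 → 255
G: 255 - (255-197)×(255-219)/255 = 255 - 2088/255 ≈ 255 - 8.188 = 246.812 → 247
B: 255 - (255-160)×(255-60)/255 = 255 - 18525/255 ≈ 255 - 72.647 = 182.353 → 182
= RGB(255, 247, 182)


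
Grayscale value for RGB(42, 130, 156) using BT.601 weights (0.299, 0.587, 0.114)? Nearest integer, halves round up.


Gray = 0.299×R + 0.587×G + 0.114×B
Gray = 0.299×42 + 0.587×130 + 0.114×156
Gray = 12.558 + 76.310 + 17.784
Gray = 106.652 → round half up → 107
Gray = 107


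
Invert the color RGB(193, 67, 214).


Invert: (255-R, 255-G, 255-B)
R: 255-193 = 62
G: 255-67 = 188
B: 255-214 = 41
= RGB(62, 188, 41)


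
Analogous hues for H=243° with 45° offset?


Base hue: 243°
Left analog: (243 - 45) mod 360 = 198°
Right analog: (243 + 45) mod 360 = 288°
Analogous hues = 198° and 288°


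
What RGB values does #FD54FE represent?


FD → 253 (R)
54 → 84 (G)
FE → 254 (B)
= RGB(253, 84, 254)


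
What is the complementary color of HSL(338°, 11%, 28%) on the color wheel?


Complement = opposite side of color wheel = hue + 180°
H' = (338 + 180) mod 360 = 158°
S and L unchanged.
= HSL(158°, 11%, 28%)


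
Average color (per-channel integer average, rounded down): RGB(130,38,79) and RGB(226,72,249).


Midpoint: each channel = ⌊(C₁+C₂)/2⌋
R: ⌊(130+226)/2⌋ = 178
G: ⌊(38+72)/2⌋ = 55
B: ⌊(79+249)/2⌋ = 164
= RGB(178, 55, 164)


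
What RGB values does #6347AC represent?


63 → 99 (R)
47 → 71 (G)
AC → 172 (B)
= RGB(99, 71, 172)


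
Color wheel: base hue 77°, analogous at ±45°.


Base hue: 77°
Left analog: (77 - 45) mod 360 = 32°
Right analog: (77 + 45) mod 360 = 122°
Analogous hues = 32° and 122°


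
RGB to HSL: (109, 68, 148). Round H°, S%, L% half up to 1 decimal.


Normalize: R'=109/255≈0.4275, G'=68/255≈0.2667, B'=148/255≈0.5804
Max=148/255, Min=68/255, Δ=Max-Min=80/255
L = (Max+Min)/2 = (148+68)/510 = 216/510 = 0.42352… → L = 42.4%
L ≤ 0.5 → S = Δ/(Max+Min) = 80/(148+68) = 80/216 = 0.37037… → S = 37.0%
(the 1/255 factors cancel in S and H, so raw channel differences can be used)
Max is B' → H = 60 × ((R-G)/Δ + 4) = 60 × ((109-68)/80 + 4)
  41/80 + 4 = 0.5125 + 4 = 4.5125
  H = 60 × 4.5125 = 270.75° → H = 270.8°
= HSL(270.8°, 37.0%, 42.4%)


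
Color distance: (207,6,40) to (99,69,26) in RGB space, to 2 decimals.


d = √[(R₁-R₂)² + (G₁-G₂)² + (B₁-B₂)²]
d = √[(207-99)² + (6-69)² + (40-26)²]
d = √[11664 + 3969 + 196]
d = √15829
d ≈ 125.81


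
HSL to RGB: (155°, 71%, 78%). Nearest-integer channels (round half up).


H=155°, S=0.71, L=0.78
C = (1-|2L-1|)×S = (1-|0.56|)×0.71 = 0.3124
H' = H/60 = 155/60 ≈ 2.5833; X = C×(1-|H' mod 2 - 1|) ≈ 0.1822
m = L - C/2 = 0.78 - 0.1562 = 0.6238
Sector ⌊H'⌋ = 2 → (R',G',B') = (0.0, 0.3124, ≈0.1822)
RGB = ((R'+m)×255, (G'+m)×255, (B'+m)×255) = (159.069, 238.731, 205.5385)
Round half up → RGB(159, 239, 206)


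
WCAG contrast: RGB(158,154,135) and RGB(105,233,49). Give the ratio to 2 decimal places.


Linearize each sRGB channel c=v/255: c/12.92 if c ≤ 0.04045 else ((c+0.055)/1.055)^2.4
L = 0.2126×R_lin + 0.7152×G_lin + 0.0722×B_lin
Color 1 (158,154,135):
  R=158: 158/255≈0.6196 > 0.04045 → ((0.6196+0.055)/1.055)^2.4 ≈ 0.34191
  G=154: 154/255≈0.6039 > 0.04045 → ((0.6039+0.055)/1.055)^2.4 ≈ 0.32314
  B=135: 135/255≈0.5294 > 0.04045 → ((0.5294+0.055)/1.055)^2.4 ≈ 0.24228
  L1 = 0.2126×0.34191 + 0.7152×0.32314 + 0.0722×0.24228 ≈ 0.32130
Color 2 (105,233,49):
  R=105: 105/255≈0.4118 > 0.04045 → ((0.4118+0.055)/1.055)^2.4 ≈ 0.14126
  G=233: 233/255≈0.9137 > 0.04045 → ((0.9137+0.055)/1.055)^2.4 ≈ 0.81485
  B=49: 49/255≈0.1922 > 0.04045 → ((0.1922+0.055)/1.055)^2.4 ≈ 0.03071
  L2 = 0.2126×0.14126 + 0.7152×0.81485 + 0.0722×0.03071 ≈ 0.61503
Lighter = 0.61503, Darker = 0.32130
Ratio = (L_lighter + 0.05) / (L_darker + 0.05)
Ratio = (0.61503 + 0.05) / (0.32130 + 0.05) = 0.66503 / 0.37130 ≈ 1.7911
Ratio ≈ 1.79:1


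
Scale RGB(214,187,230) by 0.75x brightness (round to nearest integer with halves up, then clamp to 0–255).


Multiply each channel by 0.75, round half up, clamp to [0, 255]
R: 214×0.75 = 160.5 → round → 161
G: 187×0.75 = 140.25 → round → 140
B: 230×0.75 = 172.5 → round → 173
= RGB(161, 140, 173)


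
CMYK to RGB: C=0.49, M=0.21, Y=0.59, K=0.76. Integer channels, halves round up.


R = 255 × (1-C) × (1-K) = 255 × 0.51 × 0.24 = 31.212 → 31
G = 255 × (1-M) × (1-K) = 255 × 0.79 × 0.24 = 48.348 → 48
B = 255 × (1-Y) × (1-K) = 255 × 0.41 × 0.24 = 25.092 → 25
= RGB(31, 48, 25)


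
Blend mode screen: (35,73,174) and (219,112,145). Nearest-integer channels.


Screen: C = 255 - (255-A)×(255-B)/255, rounded to nearest integer
R: 255 - (255-35)×(255-219)/255 = 255 - 7920/255 ≈ 255 - 31.059 = 223.941 → 224
G: 255 - (255-73)×(255-112)/255 = 255 - 26026/255 ≈ 255 - 102.063 = 152.937 → 153
B: 255 - (255-174)×(255-145)/255 = 255 - 8910/255 ≈ 255 - 34.941 = 220.059 → 220
= RGB(224, 153, 220)


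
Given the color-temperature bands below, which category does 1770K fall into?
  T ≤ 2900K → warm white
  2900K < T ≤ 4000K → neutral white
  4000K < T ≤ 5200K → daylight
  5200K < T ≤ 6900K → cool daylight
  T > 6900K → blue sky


Temperature: 1770K
1770K ≤ 2900K → warm white
Classification: warm white


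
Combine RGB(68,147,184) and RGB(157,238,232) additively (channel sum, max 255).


Additive: each channel = min(255, C₁+C₂)
R: 68+157 = 225 → 225
G: 147+238 = 385 → 255
B: 184+232 = 416 → 255
= RGB(225, 255, 255)


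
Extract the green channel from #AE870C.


Color: #AE870C
R = AE = 174
G = 87 = 135
B = 0C = 12
Green = 135


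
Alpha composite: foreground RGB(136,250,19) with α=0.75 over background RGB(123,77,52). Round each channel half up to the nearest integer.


C = α×F + (1-α)×B, with 1-α = 0.25
R: 0.75×136 + 0.25×123 = 102.00 + 30.75 = 132.75 → 133
G: 0.75×250 + 0.25×77 = 187.50 + 19.25 = 206.75 → 207
B: 0.75×19 + 0.25×52 = 14.25 + 13.00 = 27.25 → 27
= RGB(133, 207, 27)


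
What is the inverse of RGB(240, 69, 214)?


Invert: (255-R, 255-G, 255-B)
R: 255-240 = 15
G: 255-69 = 186
B: 255-214 = 41
= RGB(15, 186, 41)


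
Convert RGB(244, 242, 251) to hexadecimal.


R = 244 → F4 (hex)
G = 242 → F2 (hex)
B = 251 → FB (hex)
Hex = #F4F2FB


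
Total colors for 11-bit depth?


Colors = 2^bits = 2^11
= 2,048 colors


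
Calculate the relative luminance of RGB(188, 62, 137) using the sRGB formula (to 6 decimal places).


Linearize each channel (sRGB transfer function): c = v/255; c_lin = c/12.92 if c ≤ 0.04045, else ((c+0.055)/1.055)^2.4
  R: 188/255 ≈ 0.737255 > 0.04045 → ((0.737255+0.055)/1.055)^2.4 ≈ 0.502886
  G: 62/255 ≈ 0.243137 > 0.04045 → ((0.243137+0.055)/1.055)^2.4 ≈ 0.048172
  B: 137/255 ≈ 0.537255 > 0.04045 → ((0.537255+0.055)/1.055)^2.4 ≈ 0.250158
R_lin = 0.502886, G_lin = 0.048172, B_lin = 0.250158
L = 0.2126×R + 0.7152×G + 0.0722×B
L = 0.2126×0.502886 + 0.7152×0.048172 + 0.0722×0.250158
L ≈ 0.159428


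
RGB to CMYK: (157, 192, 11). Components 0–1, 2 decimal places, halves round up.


R'=157/255≈0.6157, G'=192/255≈0.7529, B'=11/255≈0.0431
K = 1 - max(R',G',B') = 1 - 192/255 = 63/255 = 0.24705… → 0.25
(1-R'-K)/(1-K) simplifies to (max-R)/max with max = 192:
C = (192-157)/192 = 35/192 = 0.18229… → 0.18
M = (192-192)/192 = 0/192 = 0 → 0.00
Y = (192-11)/192 = 181/192 = 0.94270… → 0.94
= CMYK(0.18, 0.00, 0.94, 0.25)


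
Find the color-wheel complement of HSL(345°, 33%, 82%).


Complement = opposite side of color wheel = hue + 180°
H' = (345 + 180) mod 360 = 165°
S and L unchanged.
= HSL(165°, 33%, 82%)


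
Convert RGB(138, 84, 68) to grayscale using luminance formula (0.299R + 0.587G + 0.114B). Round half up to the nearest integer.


Gray = 0.299×R + 0.587×G + 0.114×B
Gray = 0.299×138 + 0.587×84 + 0.114×68
Gray = 41.262 + 49.308 + 7.752
Gray = 98.322 → round half up → 98
Gray = 98


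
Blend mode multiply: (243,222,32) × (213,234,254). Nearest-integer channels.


Multiply: C = A×B/255, rounded to nearest integer
R: 243×213/255 = 51759/255 ≈ 202.976 → 203
G: 222×234/255 = 51948/255 ≈ 203.718 → 204
B: 32×254/255 = 8128/255 ≈ 31.875 → 32
= RGB(203, 204, 32)


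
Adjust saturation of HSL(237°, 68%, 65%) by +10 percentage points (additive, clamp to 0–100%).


Original S = 68%
Adjustment = +10 percentage points
New S = 68 + (10) = 78
Clamp to [0, 100] → 78
= HSL(237°, 78%, 65%)


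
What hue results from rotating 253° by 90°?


New hue = (H + rotation) mod 360
New hue = (253 + 90) mod 360
= 343 mod 360
= 343°


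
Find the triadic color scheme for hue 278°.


Triadic: equally spaced at 120° intervals
H1 = 278°
H2 = (278 + 120) mod 360 = 38°
H3 = (278 + 240) mod 360 = 158°
Triadic = 278°, 38°, 158°


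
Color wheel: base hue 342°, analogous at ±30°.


Base hue: 342°
Left analog: (342 - 30) mod 360 = 312°
Right analog: (342 + 30) mod 360 = 12°
Analogous hues = 312° and 12°


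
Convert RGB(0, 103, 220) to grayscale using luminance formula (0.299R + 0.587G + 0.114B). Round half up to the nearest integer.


Gray = 0.299×R + 0.587×G + 0.114×B
Gray = 0.299×0 + 0.587×103 + 0.114×220
Gray = 0.000 + 60.461 + 25.080
Gray = 85.541 → round half up → 86
Gray = 86


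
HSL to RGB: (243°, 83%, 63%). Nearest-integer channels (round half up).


H=243°, S=0.83, L=0.63
C = (1-|2L-1|)×S = (1-|0.26|)×0.83 = 0.6142
H' = H/60 = 243/60 ≈ 4.0500; X = C×(1-|H' mod 2 - 1|) = 0.03071
m = L - C/2 = 0.63 - 0.3071 = 0.3229
Sector ⌊H'⌋ = 4 → (R',G',B') = (0.03071, 0.0, 0.6142)
RGB = ((R'+m)×255, (G'+m)×255, (B'+m)×255) = (90.17055, 82.3395, 238.9605)
Round half up → RGB(90, 82, 239)


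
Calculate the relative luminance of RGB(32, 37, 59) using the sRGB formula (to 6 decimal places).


Linearize each channel (sRGB transfer function): c = v/255; c_lin = c/12.92 if c ≤ 0.04045, else ((c+0.055)/1.055)^2.4
  R: 32/255 ≈ 0.125490 > 0.04045 → ((0.125490+0.055)/1.055)^2.4 ≈ 0.014444
  G: 37/255 ≈ 0.145098 > 0.04045 → ((0.145098+0.055)/1.055)^2.4 ≈ 0.018500
  B: 59/255 ≈ 0.231373 > 0.04045 → ((0.231373+0.055)/1.055)^2.4 ≈ 0.043735
R_lin = 0.014444, G_lin = 0.018500, B_lin = 0.043735
L = 0.2126×R + 0.7152×G + 0.0722×B
L = 0.2126×0.014444 + 0.7152×0.018500 + 0.0722×0.043735
L ≈ 0.019460


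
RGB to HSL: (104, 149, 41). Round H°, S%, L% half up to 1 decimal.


Normalize: R'=104/255≈0.4078, G'=149/255≈0.5843, B'=41/255≈0.1608
Max=149/255, Min=41/255, Δ=Max-Min=108/255
L = (Max+Min)/2 = (149+41)/510 = 190/510 = 0.37254… → L = 37.3%
L ≤ 0.5 → S = Δ/(Max+Min) = 108/(149+41) = 108/190 = 0.56842… → S = 56.8%
(the 1/255 factors cancel in S and H, so raw channel differences can be used)
Max is G' → H = 60 × ((B-R)/Δ + 2) = 60 × ((41-104)/108 + 2)
  -63/108 + 2 = -0.5833… + 2 = 1.4166…
  H = 60 × 1.4166… = 85° → H = 85.0°
= HSL(85.0°, 56.8%, 37.3%)


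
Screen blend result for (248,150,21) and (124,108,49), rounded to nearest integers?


Screen: C = 255 - (255-A)×(255-B)/255, rounded to nearest integer
R: 255 - (255-248)×(255-124)/255 = 255 - 917/255 ≈ 255 - 3.596 = 251.404 → 251
G: 255 - (255-150)×(255-108)/255 = 255 - 15435/255 ≈ 255 - 60.529 = 194.471 → 194
B: 255 - (255-21)×(255-49)/255 = 255 - 48204/255 ≈ 255 - 189.035 = 65.965 → 66
= RGB(251, 194, 66)


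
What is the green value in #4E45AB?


Color: #4E45AB
R = 4E = 78
G = 45 = 69
B = AB = 171
Green = 69


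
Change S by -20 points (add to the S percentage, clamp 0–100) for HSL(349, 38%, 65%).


Original S = 38%
Adjustment = -20 percentage points
New S = 38 + (-20) = 18
Clamp to [0, 100] → 18
= HSL(349°, 18%, 65%)


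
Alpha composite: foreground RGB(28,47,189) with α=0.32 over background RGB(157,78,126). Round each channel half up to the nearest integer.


C = α×F + (1-α)×B, with 1-α = 0.68
R: 0.32×28 + 0.68×157 = 8.96 + 106.76 = 115.72 → 116
G: 0.32×47 + 0.68×78 = 15.04 + 53.04 = 68.08 → 68
B: 0.32×189 + 0.68×126 = 60.48 + 85.68 = 146.16 → 146
= RGB(116, 68, 146)


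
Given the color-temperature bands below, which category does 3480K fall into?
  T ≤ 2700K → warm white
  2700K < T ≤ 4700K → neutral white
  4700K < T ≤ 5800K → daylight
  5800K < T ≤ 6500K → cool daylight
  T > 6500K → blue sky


Temperature: 3480K
2700K < 3480K ≤ 4700K → neutral white
Classification: neutral white


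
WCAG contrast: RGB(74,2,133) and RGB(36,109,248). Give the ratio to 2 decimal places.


Linearize each sRGB channel c=v/255: c/12.92 if c ≤ 0.04045 else ((c+0.055)/1.055)^2.4
L = 0.2126×R_lin + 0.7152×G_lin + 0.0722×B_lin
Color 1 (74,2,133):
  R=74: 74/255≈0.2902 > 0.04045 → ((0.2902+0.055)/1.055)^2.4 ≈ 0.06848
  G=2: 2/255≈0.0078 ≤ 0.04045 → 0.0078/12.92 ≈ 0.00061
  B=133: 133/255≈0.5216 > 0.04045 → ((0.5216+0.055)/1.055)^2.4 ≈ 0.23455
  L1 = 0.2126×0.06848 + 0.7152×0.00061 + 0.0722×0.23455 ≈ 0.03193
Color 2 (36,109,248):
  R=36: 36/255≈0.1412 > 0.04045 → ((0.1412+0.055)/1.055)^2.4 ≈ 0.01764
  G=109: 109/255≈0.4275 > 0.04045 → ((0.4275+0.055)/1.055)^2.4 ≈ 0.15293
  B=248: 248/255≈0.9725 > 0.04045 → ((0.9725+0.055)/1.055)^2.4 ≈ 0.93869
  L2 = 0.2126×0.01764 + 0.7152×0.15293 + 0.0722×0.93869 ≈ 0.18090
Lighter = 0.18090, Darker = 0.03193
Ratio = (L_lighter + 0.05) / (L_darker + 0.05)
Ratio = (0.18090 + 0.05) / (0.03193 + 0.05) = 0.23090 / 0.08193 ≈ 2.8183
Ratio ≈ 2.82:1


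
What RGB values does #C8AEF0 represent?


C8 → 200 (R)
AE → 174 (G)
F0 → 240 (B)
= RGB(200, 174, 240)


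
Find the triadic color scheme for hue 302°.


Triadic: equally spaced at 120° intervals
H1 = 302°
H2 = (302 + 120) mod 360 = 62°
H3 = (302 + 240) mod 360 = 182°
Triadic = 302°, 62°, 182°


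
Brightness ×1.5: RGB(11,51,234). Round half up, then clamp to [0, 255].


Multiply each channel by 1.5, round half up, clamp to [0, 255]
R: 11×1.5 = 16.5 → round → 17
G: 51×1.5 = 76.5 → round → 77
B: 234×1.5 = 351 → clamp → 255
= RGB(17, 77, 255)


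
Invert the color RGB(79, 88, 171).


Invert: (255-R, 255-G, 255-B)
R: 255-79 = 176
G: 255-88 = 167
B: 255-171 = 84
= RGB(176, 167, 84)


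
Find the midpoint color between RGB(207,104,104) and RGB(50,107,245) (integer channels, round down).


Midpoint: each channel = ⌊(C₁+C₂)/2⌋
R: ⌊(207+50)/2⌋ = 128
G: ⌊(104+107)/2⌋ = 105
B: ⌊(104+245)/2⌋ = 174
= RGB(128, 105, 174)


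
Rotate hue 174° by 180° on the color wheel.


New hue = (H + rotation) mod 360
New hue = (174 + 180) mod 360
= 354 mod 360
= 354°


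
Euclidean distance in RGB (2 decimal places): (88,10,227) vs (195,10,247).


d = √[(R₁-R₂)² + (G₁-G₂)² + (B₁-B₂)²]
d = √[(88-195)² + (10-10)² + (227-247)²]
d = √[11449 + 0 + 400]
d = √11849
d ≈ 108.85


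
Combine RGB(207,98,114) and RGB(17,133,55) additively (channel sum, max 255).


Additive: each channel = min(255, C₁+C₂)
R: 207+17 = 224 → 224
G: 98+133 = 231 → 231
B: 114+55 = 169 → 169
= RGB(224, 231, 169)


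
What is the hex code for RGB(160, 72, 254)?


R = 160 → A0 (hex)
G = 72 → 48 (hex)
B = 254 → FE (hex)
Hex = #A048FE


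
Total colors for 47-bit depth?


Colors = 2^bits = 2^47
= 140,737,488,355,328 colors


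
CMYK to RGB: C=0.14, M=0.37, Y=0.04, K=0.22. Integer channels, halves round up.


R = 255 × (1-C) × (1-K) = 255 × 0.86 × 0.78 = 171.054 → 171
G = 255 × (1-M) × (1-K) = 255 × 0.63 × 0.78 = 125.307 → 125
B = 255 × (1-Y) × (1-K) = 255 × 0.96 × 0.78 = 190.944 → 191
= RGB(171, 125, 191)


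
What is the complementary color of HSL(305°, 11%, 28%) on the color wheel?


Complement = opposite side of color wheel = hue + 180°
H' = (305 + 180) mod 360 = 125°
S and L unchanged.
= HSL(125°, 11%, 28%)


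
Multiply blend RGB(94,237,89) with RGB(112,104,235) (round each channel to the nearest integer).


Multiply: C = A×B/255, rounded to nearest integer
R: 94×112/255 = 10528/255 ≈ 41.286 → 41
G: 237×104/255 = 24648/255 ≈ 96.659 → 97
B: 89×235/255 = 20915/255 ≈ 82.020 → 82
= RGB(41, 97, 82)


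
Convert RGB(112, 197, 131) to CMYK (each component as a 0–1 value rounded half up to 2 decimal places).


R'=112/255≈0.4392, G'=197/255≈0.7725, B'=131/255≈0.5137
K = 1 - max(R',G',B') = 1 - 197/255 = 58/255 = 0.22745… → 0.23
(1-R'-K)/(1-K) simplifies to (max-R)/max with max = 197:
C = (197-112)/197 = 85/197 = 0.43147… → 0.43
M = (197-197)/197 = 0/197 = 0 → 0.00
Y = (197-131)/197 = 66/197 = 0.33502… → 0.34
= CMYK(0.43, 0.00, 0.34, 0.23)


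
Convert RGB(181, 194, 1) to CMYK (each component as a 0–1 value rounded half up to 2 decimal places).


R'=181/255≈0.7098, G'=194/255≈0.7608, B'=1/255≈0.0039
K = 1 - max(R',G',B') = 1 - 194/255 = 61/255 = 0.23921… → 0.24
(1-R'-K)/(1-K) simplifies to (max-R)/max with max = 194:
C = (194-181)/194 = 13/194 = 0.06701… → 0.07
M = (194-194)/194 = 0/194 = 0 → 0.00
Y = (194-1)/194 = 193/194 = 0.99484… → 0.99
= CMYK(0.07, 0.00, 0.99, 0.24)


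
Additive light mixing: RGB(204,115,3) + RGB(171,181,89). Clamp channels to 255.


Additive: each channel = min(255, C₁+C₂)
R: 204+171 = 375 → 255
G: 115+181 = 296 → 255
B: 3+89 = 92 → 92
= RGB(255, 255, 92)


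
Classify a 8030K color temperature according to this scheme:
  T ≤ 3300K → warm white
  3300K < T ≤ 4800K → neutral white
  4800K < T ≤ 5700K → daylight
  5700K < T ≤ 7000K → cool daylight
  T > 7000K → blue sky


Temperature: 8030K
8030K > 7000K → blue sky
Classification: blue sky


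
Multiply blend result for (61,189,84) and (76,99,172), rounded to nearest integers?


Multiply: C = A×B/255, rounded to nearest integer
R: 61×76/255 = 4636/255 ≈ 18.180 → 18
G: 189×99/255 = 18711/255 ≈ 73.376 → 73
B: 84×172/255 = 14448/255 ≈ 56.659 → 57
= RGB(18, 73, 57)


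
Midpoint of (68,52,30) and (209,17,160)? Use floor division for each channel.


Midpoint: each channel = ⌊(C₁+C₂)/2⌋
R: ⌊(68+209)/2⌋ = 138
G: ⌊(52+17)/2⌋ = 34
B: ⌊(30+160)/2⌋ = 95
= RGB(138, 34, 95)


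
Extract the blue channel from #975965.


Color: #975965
R = 97 = 151
G = 59 = 89
B = 65 = 101
Blue = 101


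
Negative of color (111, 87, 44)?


Invert: (255-R, 255-G, 255-B)
R: 255-111 = 144
G: 255-87 = 168
B: 255-44 = 211
= RGB(144, 168, 211)


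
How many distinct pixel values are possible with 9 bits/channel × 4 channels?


Total bits = 9 bits/channel × 4 channels = 36 bits
Distinct pixel values = 2^36
= 68,719,476,736 pixel values


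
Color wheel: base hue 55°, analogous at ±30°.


Base hue: 55°
Left analog: (55 - 30) mod 360 = 25°
Right analog: (55 + 30) mod 360 = 85°
Analogous hues = 25° and 85°


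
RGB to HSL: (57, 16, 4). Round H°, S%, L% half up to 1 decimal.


Normalize: R'=57/255≈0.2235, G'=16/255≈0.0627, B'=4/255≈0.0157
Max=57/255, Min=4/255, Δ=Max-Min=53/255
L = (Max+Min)/2 = (57+4)/510 = 61/510 = 0.11960… → L = 12.0%
L ≤ 0.5 → S = Δ/(Max+Min) = 53/(57+4) = 53/61 = 0.86885… → S = 86.9%
(the 1/255 factors cancel in S and H, so raw channel differences can be used)
Max is R' → H = 60 × (((G-B)/Δ) mod 6) = 60 × (((16-4)/53) mod 6)
  12/53 = 0.2264…
  H = 60 × 0.2264… = 13.584…° → H = 13.6°
= HSL(13.6°, 86.9%, 12.0%)


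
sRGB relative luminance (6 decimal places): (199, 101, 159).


Linearize each channel (sRGB transfer function): c = v/255; c_lin = c/12.92 if c ≤ 0.04045, else ((c+0.055)/1.055)^2.4
  R: 199/255 ≈ 0.780392 > 0.04045 → ((0.780392+0.055)/1.055)^2.4 ≈ 0.571125
  G: 101/255 ≈ 0.396078 > 0.04045 → ((0.396078+0.055)/1.055)^2.4 ≈ 0.130136
  B: 159/255 ≈ 0.623529 > 0.04045 → ((0.623529+0.055)/1.055)^2.4 ≈ 0.346704
R_lin = 0.571125, G_lin = 0.130136, B_lin = 0.346704
L = 0.2126×R + 0.7152×G + 0.0722×B
L = 0.2126×0.571125 + 0.7152×0.130136 + 0.0722×0.346704
L ≈ 0.239527


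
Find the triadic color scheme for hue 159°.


Triadic: equally spaced at 120° intervals
H1 = 159°
H2 = (159 + 120) mod 360 = 279°
H3 = (159 + 240) mod 360 = 39°
Triadic = 159°, 279°, 39°


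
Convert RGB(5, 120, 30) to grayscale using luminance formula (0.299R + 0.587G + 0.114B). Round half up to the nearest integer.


Gray = 0.299×R + 0.587×G + 0.114×B
Gray = 0.299×5 + 0.587×120 + 0.114×30
Gray = 1.495 + 70.440 + 3.420
Gray = 75.355 → round half up → 75
Gray = 75


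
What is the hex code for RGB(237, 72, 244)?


R = 237 → ED (hex)
G = 72 → 48 (hex)
B = 244 → F4 (hex)
Hex = #ED48F4


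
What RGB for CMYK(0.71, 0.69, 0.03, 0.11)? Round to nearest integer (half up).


R = 255 × (1-C) × (1-K) = 255 × 0.29 × 0.89 = 65.8155 → 66
G = 255 × (1-M) × (1-K) = 255 × 0.31 × 0.89 = 70.3545 → 70
B = 255 × (1-Y) × (1-K) = 255 × 0.97 × 0.89 = 220.1415 → 220
= RGB(66, 70, 220)


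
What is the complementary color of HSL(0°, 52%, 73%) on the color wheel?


Complement = opposite side of color wheel = hue + 180°
H' = (0 + 180) mod 360 = 180°
S and L unchanged.
= HSL(180°, 52%, 73%)


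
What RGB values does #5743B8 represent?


57 → 87 (R)
43 → 67 (G)
B8 → 184 (B)
= RGB(87, 67, 184)


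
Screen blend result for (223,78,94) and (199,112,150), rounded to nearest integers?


Screen: C = 255 - (255-A)×(255-B)/255, rounded to nearest integer
R: 255 - (255-223)×(255-199)/255 = 255 - 1792/255 ≈ 255 - 7.027 = 247.973 → 248
G: 255 - (255-78)×(255-112)/255 = 255 - 25311/255 ≈ 255 - 99.259 = 155.741 → 156
B: 255 - (255-94)×(255-150)/255 = 255 - 16905/255 ≈ 255 - 66.294 = 188.706 → 189
= RGB(248, 156, 189)


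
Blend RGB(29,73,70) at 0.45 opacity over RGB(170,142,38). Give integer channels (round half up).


C = α×F + (1-α)×B, with 1-α = 0.55
R: 0.45×29 + 0.55×170 = 13.05 + 93.50 = 106.55 → 107
G: 0.45×73 + 0.55×142 = 32.85 + 78.10 = 110.95 → 111
B: 0.45×70 + 0.55×38 = 31.50 + 20.90 = 52.40 → 52
= RGB(107, 111, 52)


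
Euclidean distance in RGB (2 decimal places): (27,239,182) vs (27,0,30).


d = √[(R₁-R₂)² + (G₁-G₂)² + (B₁-B₂)²]
d = √[(27-27)² + (239-0)² + (182-30)²]
d = √[0 + 57121 + 23104]
d = √80225
d ≈ 283.24


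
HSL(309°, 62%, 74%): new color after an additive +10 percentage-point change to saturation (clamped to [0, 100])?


Original S = 62%
Adjustment = +10 percentage points
New S = 62 + (10) = 72
Clamp to [0, 100] → 72
= HSL(309°, 72%, 74%)


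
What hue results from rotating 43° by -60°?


New hue = (H + rotation) mod 360
New hue = (43 -60) mod 360
= -17 mod 360
= 343°


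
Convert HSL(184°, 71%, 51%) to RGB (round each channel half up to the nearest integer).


H=184°, S=0.71, L=0.51
C = (1-|2L-1|)×S = (1-|0.02|)×0.71 = 0.6958
H' = H/60 = 184/60 ≈ 3.0667; X = C×(1-|H' mod 2 - 1|) ≈ 0.6494
m = L - C/2 = 0.51 - 0.3479 = 0.1621
Sector ⌊H'⌋ = 3 → (R',G',B') = (0.0, ≈0.6494, 0.6958)
RGB = ((R'+m)×255, (G'+m)×255, (B'+m)×255) = (41.3355, 206.9359, 218.7645)
Round half up → RGB(41, 207, 219)


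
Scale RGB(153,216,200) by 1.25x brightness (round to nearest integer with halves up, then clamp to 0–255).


Multiply each channel by 1.25, round half up, clamp to [0, 255]
R: 153×1.25 = 191.25 → round → 191
G: 216×1.25 = 270 → clamp → 255
B: 200×1.25 = 250
= RGB(191, 255, 250)


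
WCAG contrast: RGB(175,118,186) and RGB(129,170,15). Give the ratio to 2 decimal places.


Linearize each sRGB channel c=v/255: c/12.92 if c ≤ 0.04045 else ((c+0.055)/1.055)^2.4
L = 0.2126×R_lin + 0.7152×G_lin + 0.0722×B_lin
Color 1 (175,118,186):
  R=175: 175/255≈0.6863 > 0.04045 → ((0.6863+0.055)/1.055)^2.4 ≈ 0.42869
  G=118: 118/255≈0.4627 > 0.04045 → ((0.4627+0.055)/1.055)^2.4 ≈ 0.18116
  B=186: 186/255≈0.7294 > 0.04045 → ((0.7294+0.055)/1.055)^2.4 ≈ 0.49102
  L1 = 0.2126×0.42869 + 0.7152×0.18116 + 0.0722×0.49102 ≈ 0.25616
Color 2 (129,170,15):
  R=129: 129/255≈0.5059 > 0.04045 → ((0.5059+0.055)/1.055)^2.4 ≈ 0.21953
  G=170: 170/255≈0.6667 > 0.04045 → ((0.6667+0.055)/1.055)^2.4 ≈ 0.40198
  B=15: 15/255≈0.0588 > 0.04045 → ((0.0588+0.055)/1.055)^2.4 ≈ 0.00478
  L2 = 0.2126×0.21953 + 0.7152×0.40198 + 0.0722×0.00478 ≈ 0.33451
Lighter = 0.33451, Darker = 0.25616
Ratio = (L_lighter + 0.05) / (L_darker + 0.05)
Ratio = (0.33451 + 0.05) / (0.25616 + 0.05) = 0.38451 / 0.30616 ≈ 1.2559
Ratio ≈ 1.26:1


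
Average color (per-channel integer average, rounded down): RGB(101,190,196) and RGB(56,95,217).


Midpoint: each channel = ⌊(C₁+C₂)/2⌋
R: ⌊(101+56)/2⌋ = 78
G: ⌊(190+95)/2⌋ = 142
B: ⌊(196+217)/2⌋ = 206
= RGB(78, 142, 206)


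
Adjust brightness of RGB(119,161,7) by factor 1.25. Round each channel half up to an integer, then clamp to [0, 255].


Multiply each channel by 1.25, round half up, clamp to [0, 255]
R: 119×1.25 = 148.75 → round → 149
G: 161×1.25 = 201.25 → round → 201
B: 7×1.25 = 8.75 → round → 9
= RGB(149, 201, 9)


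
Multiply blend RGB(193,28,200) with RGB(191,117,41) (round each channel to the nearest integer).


Multiply: C = A×B/255, rounded to nearest integer
R: 193×191/255 = 36863/255 ≈ 144.561 → 145
G: 28×117/255 = 3276/255 ≈ 12.847 → 13
B: 200×41/255 = 8200/255 ≈ 32.157 → 32
= RGB(145, 13, 32)


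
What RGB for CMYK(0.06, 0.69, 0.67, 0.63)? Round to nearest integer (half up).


R = 255 × (1-C) × (1-K) = 255 × 0.94 × 0.37 = 88.689 → 89
G = 255 × (1-M) × (1-K) = 255 × 0.31 × 0.37 = 29.2485 → 29
B = 255 × (1-Y) × (1-K) = 255 × 0.33 × 0.37 = 31.1355 → 31
= RGB(89, 29, 31)


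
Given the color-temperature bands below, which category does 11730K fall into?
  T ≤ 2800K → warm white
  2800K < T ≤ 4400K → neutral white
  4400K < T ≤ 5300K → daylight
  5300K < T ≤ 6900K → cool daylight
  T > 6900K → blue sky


Temperature: 11730K
11730K > 6900K → blue sky
Classification: blue sky


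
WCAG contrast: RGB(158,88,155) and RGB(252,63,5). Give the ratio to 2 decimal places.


Linearize each sRGB channel c=v/255: c/12.92 if c ≤ 0.04045 else ((c+0.055)/1.055)^2.4
L = 0.2126×R_lin + 0.7152×G_lin + 0.0722×B_lin
Color 1 (158,88,155):
  R=158: 158/255≈0.6196 > 0.04045 → ((0.6196+0.055)/1.055)^2.4 ≈ 0.34191
  G=88: 88/255≈0.3451 > 0.04045 → ((0.3451+0.055)/1.055)^2.4 ≈ 0.09759
  B=155: 155/255≈0.6078 > 0.04045 → ((0.6078+0.055)/1.055)^2.4 ≈ 0.32778
  L1 = 0.2126×0.34191 + 0.7152×0.09759 + 0.0722×0.32778 ≈ 0.16615
Color 2 (252,63,5):
  R=252: 252/255≈0.9882 > 0.04045 → ((0.9882+0.055)/1.055)^2.4 ≈ 0.97345
  G=63: 63/255≈0.2471 > 0.04045 → ((0.2471+0.055)/1.055)^2.4 ≈ 0.04971
  B=5: 5/255≈0.0196 ≤ 0.04045 → 0.0196/12.92 ≈ 0.00152
  L2 = 0.2126×0.97345 + 0.7152×0.04971 + 0.0722×0.00152 ≈ 0.24261
Lighter = 0.24261, Darker = 0.16615
Ratio = (L_lighter + 0.05) / (L_darker + 0.05)
Ratio = (0.24261 + 0.05) / (0.16615 + 0.05) = 0.29261 / 0.21615 ≈ 1.3537
Ratio ≈ 1.35:1


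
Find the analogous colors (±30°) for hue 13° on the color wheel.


Base hue: 13°
Left analog: (13 - 30) mod 360 = 343°
Right analog: (13 + 30) mod 360 = 43°
Analogous hues = 343° and 43°


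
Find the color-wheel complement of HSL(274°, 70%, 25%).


Complement = opposite side of color wheel = hue + 180°
H' = (274 + 180) mod 360 = 94°
S and L unchanged.
= HSL(94°, 70%, 25%)


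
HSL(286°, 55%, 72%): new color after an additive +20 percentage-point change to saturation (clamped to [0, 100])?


Original S = 55%
Adjustment = +20 percentage points
New S = 55 + (20) = 75
Clamp to [0, 100] → 75
= HSL(286°, 75%, 72%)


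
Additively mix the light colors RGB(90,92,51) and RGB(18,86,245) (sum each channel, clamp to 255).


Additive: each channel = min(255, C₁+C₂)
R: 90+18 = 108 → 108
G: 92+86 = 178 → 178
B: 51+245 = 296 → 255
= RGB(108, 178, 255)


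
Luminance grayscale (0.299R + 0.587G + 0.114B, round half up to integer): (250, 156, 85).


Gray = 0.299×R + 0.587×G + 0.114×B
Gray = 0.299×250 + 0.587×156 + 0.114×85
Gray = 74.750 + 91.572 + 9.690
Gray = 176.012 → round half up → 176
Gray = 176


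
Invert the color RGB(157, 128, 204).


Invert: (255-R, 255-G, 255-B)
R: 255-157 = 98
G: 255-128 = 127
B: 255-204 = 51
= RGB(98, 127, 51)


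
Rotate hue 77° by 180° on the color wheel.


New hue = (H + rotation) mod 360
New hue = (77 + 180) mod 360
= 257 mod 360
= 257°


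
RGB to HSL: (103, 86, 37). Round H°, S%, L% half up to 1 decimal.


Normalize: R'=103/255≈0.4039, G'=86/255≈0.3373, B'=37/255≈0.1451
Max=103/255, Min=37/255, Δ=Max-Min=66/255
L = (Max+Min)/2 = (103+37)/510 = 140/510 = 0.27450… → L = 27.5%
L ≤ 0.5 → S = Δ/(Max+Min) = 66/(103+37) = 66/140 = 0.47142… → S = 47.1%
(the 1/255 factors cancel in S and H, so raw channel differences can be used)
Max is R' → H = 60 × (((G-B)/Δ) mod 6) = 60 × (((86-37)/66) mod 6)
  49/66 = 0.7424…
  H = 60 × 0.7424… = 44.545…° → H = 44.5°
= HSL(44.5°, 47.1%, 27.5%)
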